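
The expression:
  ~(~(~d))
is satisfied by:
  {d: False}


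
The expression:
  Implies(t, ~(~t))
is always true.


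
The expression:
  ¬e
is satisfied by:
  {e: False}


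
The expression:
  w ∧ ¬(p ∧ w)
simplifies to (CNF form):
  w ∧ ¬p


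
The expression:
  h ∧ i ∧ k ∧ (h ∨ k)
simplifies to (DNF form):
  h ∧ i ∧ k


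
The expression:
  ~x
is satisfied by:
  {x: False}


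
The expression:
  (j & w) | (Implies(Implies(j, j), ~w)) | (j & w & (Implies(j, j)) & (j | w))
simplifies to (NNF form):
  j | ~w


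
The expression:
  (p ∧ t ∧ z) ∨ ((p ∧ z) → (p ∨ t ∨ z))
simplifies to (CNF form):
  True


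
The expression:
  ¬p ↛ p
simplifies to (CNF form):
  True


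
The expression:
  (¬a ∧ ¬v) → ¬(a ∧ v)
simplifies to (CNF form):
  True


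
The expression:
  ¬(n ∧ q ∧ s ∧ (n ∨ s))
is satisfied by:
  {s: False, q: False, n: False}
  {n: True, s: False, q: False}
  {q: True, s: False, n: False}
  {n: True, q: True, s: False}
  {s: True, n: False, q: False}
  {n: True, s: True, q: False}
  {q: True, s: True, n: False}


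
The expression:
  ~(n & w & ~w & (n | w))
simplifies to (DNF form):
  True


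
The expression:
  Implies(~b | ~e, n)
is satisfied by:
  {n: True, b: True, e: True}
  {n: True, b: True, e: False}
  {n: True, e: True, b: False}
  {n: True, e: False, b: False}
  {b: True, e: True, n: False}


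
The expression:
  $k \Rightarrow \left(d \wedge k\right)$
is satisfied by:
  {d: True, k: False}
  {k: False, d: False}
  {k: True, d: True}


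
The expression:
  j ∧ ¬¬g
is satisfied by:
  {j: True, g: True}


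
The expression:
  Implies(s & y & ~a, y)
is always true.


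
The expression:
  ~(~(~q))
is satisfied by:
  {q: False}


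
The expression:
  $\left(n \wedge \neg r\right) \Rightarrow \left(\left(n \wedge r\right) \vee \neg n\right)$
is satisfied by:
  {r: True, n: False}
  {n: False, r: False}
  {n: True, r: True}


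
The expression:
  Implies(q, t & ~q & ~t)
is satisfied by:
  {q: False}


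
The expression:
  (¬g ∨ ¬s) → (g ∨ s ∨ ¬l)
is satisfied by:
  {g: True, s: True, l: False}
  {g: True, l: False, s: False}
  {s: True, l: False, g: False}
  {s: False, l: False, g: False}
  {g: True, s: True, l: True}
  {g: True, l: True, s: False}
  {s: True, l: True, g: False}


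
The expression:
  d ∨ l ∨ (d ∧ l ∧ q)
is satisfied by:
  {d: True, l: True}
  {d: True, l: False}
  {l: True, d: False}


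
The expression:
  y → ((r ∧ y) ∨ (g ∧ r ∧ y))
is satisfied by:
  {r: True, y: False}
  {y: False, r: False}
  {y: True, r: True}


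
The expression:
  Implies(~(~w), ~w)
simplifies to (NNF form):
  ~w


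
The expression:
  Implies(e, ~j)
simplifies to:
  ~e | ~j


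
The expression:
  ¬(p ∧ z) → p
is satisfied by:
  {p: True}


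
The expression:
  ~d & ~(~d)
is never true.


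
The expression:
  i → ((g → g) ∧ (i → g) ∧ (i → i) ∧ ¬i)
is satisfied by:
  {i: False}


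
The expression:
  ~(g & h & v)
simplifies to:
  ~g | ~h | ~v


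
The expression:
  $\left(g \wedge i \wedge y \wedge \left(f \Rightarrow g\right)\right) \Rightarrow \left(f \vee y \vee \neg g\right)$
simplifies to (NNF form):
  $\text{True}$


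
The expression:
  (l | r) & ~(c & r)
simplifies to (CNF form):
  (l | r) & (l | ~c) & (r | ~r) & (~c | ~r)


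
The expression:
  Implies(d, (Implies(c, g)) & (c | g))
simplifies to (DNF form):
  g | ~d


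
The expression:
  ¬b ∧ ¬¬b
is never true.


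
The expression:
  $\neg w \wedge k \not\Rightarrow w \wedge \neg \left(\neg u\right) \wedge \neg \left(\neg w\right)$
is never true.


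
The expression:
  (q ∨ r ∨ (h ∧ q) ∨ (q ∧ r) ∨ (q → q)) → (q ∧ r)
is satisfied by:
  {r: True, q: True}


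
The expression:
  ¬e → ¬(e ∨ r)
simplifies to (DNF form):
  e ∨ ¬r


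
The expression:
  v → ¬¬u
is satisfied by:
  {u: True, v: False}
  {v: False, u: False}
  {v: True, u: True}


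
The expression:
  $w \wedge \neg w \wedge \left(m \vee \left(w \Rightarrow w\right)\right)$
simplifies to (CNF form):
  $\text{False}$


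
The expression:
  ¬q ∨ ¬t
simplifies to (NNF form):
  ¬q ∨ ¬t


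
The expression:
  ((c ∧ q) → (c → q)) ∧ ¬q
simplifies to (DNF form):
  ¬q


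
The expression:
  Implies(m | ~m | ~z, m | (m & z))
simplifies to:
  m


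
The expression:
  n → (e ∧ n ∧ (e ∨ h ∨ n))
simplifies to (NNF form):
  e ∨ ¬n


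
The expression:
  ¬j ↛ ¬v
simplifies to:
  v ∧ ¬j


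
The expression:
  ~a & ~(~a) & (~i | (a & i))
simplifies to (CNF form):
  False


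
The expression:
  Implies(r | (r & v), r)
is always true.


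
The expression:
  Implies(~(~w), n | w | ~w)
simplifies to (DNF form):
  True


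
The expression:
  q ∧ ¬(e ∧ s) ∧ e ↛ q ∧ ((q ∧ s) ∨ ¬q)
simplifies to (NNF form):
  False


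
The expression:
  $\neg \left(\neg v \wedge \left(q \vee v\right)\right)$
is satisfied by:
  {v: True, q: False}
  {q: False, v: False}
  {q: True, v: True}


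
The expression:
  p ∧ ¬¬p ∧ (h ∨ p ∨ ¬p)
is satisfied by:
  {p: True}


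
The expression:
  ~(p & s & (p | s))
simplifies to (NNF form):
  ~p | ~s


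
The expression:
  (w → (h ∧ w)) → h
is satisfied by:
  {h: True, w: True}
  {h: True, w: False}
  {w: True, h: False}


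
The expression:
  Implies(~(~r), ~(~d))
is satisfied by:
  {d: True, r: False}
  {r: False, d: False}
  {r: True, d: True}


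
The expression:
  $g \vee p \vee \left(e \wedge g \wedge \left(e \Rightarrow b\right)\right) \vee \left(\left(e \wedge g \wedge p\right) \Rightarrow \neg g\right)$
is always true.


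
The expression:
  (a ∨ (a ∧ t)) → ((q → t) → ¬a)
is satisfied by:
  {q: True, a: False, t: False}
  {q: False, a: False, t: False}
  {t: True, q: True, a: False}
  {t: True, q: False, a: False}
  {a: True, q: True, t: False}


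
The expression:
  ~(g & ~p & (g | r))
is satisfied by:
  {p: True, g: False}
  {g: False, p: False}
  {g: True, p: True}


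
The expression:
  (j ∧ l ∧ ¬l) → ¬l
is always true.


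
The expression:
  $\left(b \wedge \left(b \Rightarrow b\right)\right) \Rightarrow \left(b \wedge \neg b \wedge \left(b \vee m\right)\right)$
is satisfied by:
  {b: False}


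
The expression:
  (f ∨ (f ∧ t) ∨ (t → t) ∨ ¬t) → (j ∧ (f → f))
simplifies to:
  j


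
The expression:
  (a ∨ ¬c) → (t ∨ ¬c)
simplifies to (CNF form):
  t ∨ ¬a ∨ ¬c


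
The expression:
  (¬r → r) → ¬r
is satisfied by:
  {r: False}


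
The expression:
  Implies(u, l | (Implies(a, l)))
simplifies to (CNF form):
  l | ~a | ~u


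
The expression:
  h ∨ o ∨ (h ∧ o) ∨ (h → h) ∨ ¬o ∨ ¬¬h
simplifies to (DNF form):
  True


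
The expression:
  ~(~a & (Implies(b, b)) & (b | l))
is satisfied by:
  {a: True, b: False, l: False}
  {a: True, l: True, b: False}
  {a: True, b: True, l: False}
  {a: True, l: True, b: True}
  {l: False, b: False, a: False}


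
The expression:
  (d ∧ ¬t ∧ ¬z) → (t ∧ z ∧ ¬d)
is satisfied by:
  {t: True, z: True, d: False}
  {t: True, z: False, d: False}
  {z: True, t: False, d: False}
  {t: False, z: False, d: False}
  {d: True, t: True, z: True}
  {d: True, t: True, z: False}
  {d: True, z: True, t: False}


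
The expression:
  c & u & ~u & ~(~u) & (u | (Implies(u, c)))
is never true.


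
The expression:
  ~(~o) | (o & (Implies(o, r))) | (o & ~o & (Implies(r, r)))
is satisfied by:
  {o: True}


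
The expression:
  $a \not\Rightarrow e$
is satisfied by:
  {a: True, e: False}


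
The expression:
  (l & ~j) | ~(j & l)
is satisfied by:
  {l: False, j: False}
  {j: True, l: False}
  {l: True, j: False}


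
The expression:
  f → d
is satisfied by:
  {d: True, f: False}
  {f: False, d: False}
  {f: True, d: True}


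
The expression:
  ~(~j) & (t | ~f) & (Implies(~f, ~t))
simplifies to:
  j & (f | ~t) & (t | ~f)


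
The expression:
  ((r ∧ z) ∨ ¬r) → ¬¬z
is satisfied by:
  {r: True, z: True}
  {r: True, z: False}
  {z: True, r: False}


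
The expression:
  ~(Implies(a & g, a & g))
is never true.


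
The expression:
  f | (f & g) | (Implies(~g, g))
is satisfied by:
  {g: True, f: True}
  {g: True, f: False}
  {f: True, g: False}


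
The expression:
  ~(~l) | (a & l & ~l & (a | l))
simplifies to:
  l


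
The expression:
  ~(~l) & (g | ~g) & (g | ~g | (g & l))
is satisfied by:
  {l: True}


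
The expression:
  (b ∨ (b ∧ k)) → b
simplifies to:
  True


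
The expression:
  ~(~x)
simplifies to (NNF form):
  x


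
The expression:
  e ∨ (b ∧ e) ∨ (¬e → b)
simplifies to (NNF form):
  b ∨ e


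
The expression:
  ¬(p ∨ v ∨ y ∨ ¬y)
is never true.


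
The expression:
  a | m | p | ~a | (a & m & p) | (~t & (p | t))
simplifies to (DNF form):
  True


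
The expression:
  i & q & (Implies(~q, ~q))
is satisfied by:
  {i: True, q: True}


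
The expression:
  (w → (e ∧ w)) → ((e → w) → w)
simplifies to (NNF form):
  e ∨ w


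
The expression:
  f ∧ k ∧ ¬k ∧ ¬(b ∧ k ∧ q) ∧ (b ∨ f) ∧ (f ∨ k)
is never true.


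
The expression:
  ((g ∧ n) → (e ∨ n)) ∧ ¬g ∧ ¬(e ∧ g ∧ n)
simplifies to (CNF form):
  ¬g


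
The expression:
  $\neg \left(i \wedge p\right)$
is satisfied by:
  {p: False, i: False}
  {i: True, p: False}
  {p: True, i: False}


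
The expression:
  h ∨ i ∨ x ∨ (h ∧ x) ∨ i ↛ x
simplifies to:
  h ∨ i ∨ x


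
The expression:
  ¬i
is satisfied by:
  {i: False}


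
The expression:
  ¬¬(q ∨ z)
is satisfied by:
  {q: True, z: True}
  {q: True, z: False}
  {z: True, q: False}


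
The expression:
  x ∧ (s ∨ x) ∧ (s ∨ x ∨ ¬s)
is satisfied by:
  {x: True}


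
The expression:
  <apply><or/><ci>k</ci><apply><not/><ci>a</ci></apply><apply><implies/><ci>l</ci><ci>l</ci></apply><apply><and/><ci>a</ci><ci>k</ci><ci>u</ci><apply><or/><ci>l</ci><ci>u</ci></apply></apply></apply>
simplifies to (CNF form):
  <true/>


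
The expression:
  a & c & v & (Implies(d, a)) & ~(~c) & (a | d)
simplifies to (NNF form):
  a & c & v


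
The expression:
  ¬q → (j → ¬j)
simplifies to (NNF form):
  q ∨ ¬j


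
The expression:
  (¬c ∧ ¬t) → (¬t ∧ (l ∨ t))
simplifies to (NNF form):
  c ∨ l ∨ t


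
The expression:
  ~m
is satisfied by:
  {m: False}


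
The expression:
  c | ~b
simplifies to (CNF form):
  c | ~b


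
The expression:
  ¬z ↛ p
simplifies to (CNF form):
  p ∨ ¬z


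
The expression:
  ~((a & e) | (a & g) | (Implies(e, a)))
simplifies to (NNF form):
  e & ~a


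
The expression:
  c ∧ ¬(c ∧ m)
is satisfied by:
  {c: True, m: False}


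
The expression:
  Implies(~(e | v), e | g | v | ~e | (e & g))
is always true.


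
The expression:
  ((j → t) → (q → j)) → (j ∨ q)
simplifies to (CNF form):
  j ∨ q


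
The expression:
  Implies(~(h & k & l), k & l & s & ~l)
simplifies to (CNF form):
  h & k & l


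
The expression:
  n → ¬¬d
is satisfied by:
  {d: True, n: False}
  {n: False, d: False}
  {n: True, d: True}


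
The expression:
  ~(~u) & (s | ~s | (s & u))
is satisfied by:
  {u: True}


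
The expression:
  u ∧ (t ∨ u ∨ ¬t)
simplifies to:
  u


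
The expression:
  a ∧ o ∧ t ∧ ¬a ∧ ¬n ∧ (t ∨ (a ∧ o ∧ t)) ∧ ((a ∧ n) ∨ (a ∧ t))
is never true.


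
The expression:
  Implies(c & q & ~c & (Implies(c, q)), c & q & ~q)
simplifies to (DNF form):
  True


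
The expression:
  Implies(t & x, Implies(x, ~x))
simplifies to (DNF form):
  ~t | ~x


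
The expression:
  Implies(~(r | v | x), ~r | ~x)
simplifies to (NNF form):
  True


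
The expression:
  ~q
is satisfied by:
  {q: False}


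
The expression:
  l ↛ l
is never true.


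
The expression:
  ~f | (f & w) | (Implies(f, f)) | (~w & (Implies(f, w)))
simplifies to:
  True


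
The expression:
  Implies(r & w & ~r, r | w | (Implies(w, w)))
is always true.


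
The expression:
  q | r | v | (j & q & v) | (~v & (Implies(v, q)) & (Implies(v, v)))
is always true.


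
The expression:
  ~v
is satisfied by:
  {v: False}


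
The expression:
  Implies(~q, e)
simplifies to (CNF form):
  e | q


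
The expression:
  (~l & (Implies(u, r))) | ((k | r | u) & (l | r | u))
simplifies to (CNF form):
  k | r | u | ~l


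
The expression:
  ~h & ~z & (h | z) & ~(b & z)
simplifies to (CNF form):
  False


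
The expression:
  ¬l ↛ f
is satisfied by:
  {f: True, l: False}
  {l: False, f: False}
  {l: True, f: True}


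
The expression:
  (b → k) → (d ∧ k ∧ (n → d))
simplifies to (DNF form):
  (b ∧ ¬k) ∨ (d ∧ k)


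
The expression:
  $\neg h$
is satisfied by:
  {h: False}


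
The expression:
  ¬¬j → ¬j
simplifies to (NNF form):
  ¬j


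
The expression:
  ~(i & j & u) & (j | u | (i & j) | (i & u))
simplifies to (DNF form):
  (j & ~u) | (u & ~i) | (u & ~j)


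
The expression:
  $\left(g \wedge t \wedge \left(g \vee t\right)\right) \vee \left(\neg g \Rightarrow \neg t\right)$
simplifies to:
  $g \vee \neg t$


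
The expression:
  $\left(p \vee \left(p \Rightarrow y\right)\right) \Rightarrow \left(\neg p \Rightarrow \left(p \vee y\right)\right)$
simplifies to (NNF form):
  $p \vee y$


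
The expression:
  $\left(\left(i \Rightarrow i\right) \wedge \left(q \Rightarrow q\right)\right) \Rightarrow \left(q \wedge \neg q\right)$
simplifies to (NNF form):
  $\text{False}$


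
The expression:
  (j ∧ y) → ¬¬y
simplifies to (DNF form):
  True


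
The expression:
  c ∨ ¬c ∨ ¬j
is always true.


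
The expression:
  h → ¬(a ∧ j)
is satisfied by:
  {h: False, a: False, j: False}
  {j: True, h: False, a: False}
  {a: True, h: False, j: False}
  {j: True, a: True, h: False}
  {h: True, j: False, a: False}
  {j: True, h: True, a: False}
  {a: True, h: True, j: False}


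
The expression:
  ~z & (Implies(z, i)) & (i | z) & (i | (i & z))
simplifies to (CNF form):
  i & ~z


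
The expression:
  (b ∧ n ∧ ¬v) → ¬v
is always true.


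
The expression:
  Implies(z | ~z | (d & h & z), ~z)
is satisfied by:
  {z: False}


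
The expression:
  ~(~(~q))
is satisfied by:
  {q: False}


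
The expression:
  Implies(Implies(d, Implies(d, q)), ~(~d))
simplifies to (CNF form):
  d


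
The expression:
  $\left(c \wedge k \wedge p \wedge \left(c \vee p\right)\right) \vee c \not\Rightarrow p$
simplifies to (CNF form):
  $c \wedge \left(k \vee \neg p\right)$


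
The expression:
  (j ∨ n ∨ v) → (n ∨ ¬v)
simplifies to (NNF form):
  n ∨ ¬v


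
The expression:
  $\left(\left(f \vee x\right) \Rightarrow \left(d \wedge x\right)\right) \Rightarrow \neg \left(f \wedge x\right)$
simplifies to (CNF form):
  $\neg d \vee \neg f \vee \neg x$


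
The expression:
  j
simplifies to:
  j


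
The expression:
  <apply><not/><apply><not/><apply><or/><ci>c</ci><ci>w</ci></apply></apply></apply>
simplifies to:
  <apply><or/><ci>c</ci><ci>w</ci></apply>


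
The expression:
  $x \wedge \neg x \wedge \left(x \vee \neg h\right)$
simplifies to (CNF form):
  $\text{False}$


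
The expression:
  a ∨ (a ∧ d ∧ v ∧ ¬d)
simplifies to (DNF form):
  a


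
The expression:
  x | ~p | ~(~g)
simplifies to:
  g | x | ~p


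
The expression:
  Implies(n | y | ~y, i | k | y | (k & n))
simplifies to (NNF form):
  i | k | y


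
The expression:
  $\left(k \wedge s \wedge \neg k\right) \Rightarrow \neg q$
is always true.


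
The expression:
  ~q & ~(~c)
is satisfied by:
  {c: True, q: False}


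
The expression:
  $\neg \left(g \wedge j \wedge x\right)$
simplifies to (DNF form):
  $\neg g \vee \neg j \vee \neg x$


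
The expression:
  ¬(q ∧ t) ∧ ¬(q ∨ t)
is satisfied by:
  {q: False, t: False}


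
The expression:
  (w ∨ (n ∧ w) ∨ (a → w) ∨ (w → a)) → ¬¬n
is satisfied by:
  {n: True}


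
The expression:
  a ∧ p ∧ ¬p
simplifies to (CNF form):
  False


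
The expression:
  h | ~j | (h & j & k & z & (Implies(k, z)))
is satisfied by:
  {h: True, j: False}
  {j: False, h: False}
  {j: True, h: True}


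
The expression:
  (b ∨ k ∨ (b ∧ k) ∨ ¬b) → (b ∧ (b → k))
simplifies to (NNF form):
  b ∧ k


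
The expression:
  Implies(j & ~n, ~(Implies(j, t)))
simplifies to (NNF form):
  n | ~j | ~t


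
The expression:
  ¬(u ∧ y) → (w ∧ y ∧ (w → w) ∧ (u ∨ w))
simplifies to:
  y ∧ (u ∨ w)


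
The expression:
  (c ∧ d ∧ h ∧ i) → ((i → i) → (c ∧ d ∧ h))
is always true.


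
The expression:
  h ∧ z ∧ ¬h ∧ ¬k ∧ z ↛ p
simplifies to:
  False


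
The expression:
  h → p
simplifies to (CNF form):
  p ∨ ¬h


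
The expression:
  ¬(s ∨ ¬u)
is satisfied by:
  {u: True, s: False}


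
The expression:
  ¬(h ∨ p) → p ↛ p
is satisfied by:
  {p: True, h: True}
  {p: True, h: False}
  {h: True, p: False}


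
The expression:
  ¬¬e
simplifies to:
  e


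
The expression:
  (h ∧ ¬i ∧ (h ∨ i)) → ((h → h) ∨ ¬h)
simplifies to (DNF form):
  True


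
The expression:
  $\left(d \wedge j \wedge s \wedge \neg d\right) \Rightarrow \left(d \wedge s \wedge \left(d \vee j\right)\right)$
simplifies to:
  $\text{True}$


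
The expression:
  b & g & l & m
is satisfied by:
  {m: True, b: True, g: True, l: True}


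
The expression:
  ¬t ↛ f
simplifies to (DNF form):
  ¬f ∧ ¬t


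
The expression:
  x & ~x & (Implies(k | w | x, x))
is never true.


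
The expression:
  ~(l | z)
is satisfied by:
  {z: False, l: False}


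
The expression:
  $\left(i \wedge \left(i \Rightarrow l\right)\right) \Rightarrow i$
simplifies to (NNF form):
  $\text{True}$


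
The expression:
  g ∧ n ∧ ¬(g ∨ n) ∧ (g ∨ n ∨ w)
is never true.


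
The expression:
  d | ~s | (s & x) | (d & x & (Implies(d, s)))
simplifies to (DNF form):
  d | x | ~s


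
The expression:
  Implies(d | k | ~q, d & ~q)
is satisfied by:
  {d: True, q: False, k: False}
  {d: True, k: True, q: False}
  {q: True, k: False, d: False}


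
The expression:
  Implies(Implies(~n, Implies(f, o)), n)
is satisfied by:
  {n: True, f: True, o: False}
  {n: True, o: False, f: False}
  {n: True, f: True, o: True}
  {n: True, o: True, f: False}
  {f: True, o: False, n: False}


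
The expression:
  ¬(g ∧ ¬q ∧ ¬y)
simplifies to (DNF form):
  q ∨ y ∨ ¬g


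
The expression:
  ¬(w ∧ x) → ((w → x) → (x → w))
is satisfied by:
  {w: True, x: False}
  {x: False, w: False}
  {x: True, w: True}


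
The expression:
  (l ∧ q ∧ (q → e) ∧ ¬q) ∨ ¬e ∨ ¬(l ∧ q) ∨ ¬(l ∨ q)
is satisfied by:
  {l: False, e: False, q: False}
  {q: True, l: False, e: False}
  {e: True, l: False, q: False}
  {q: True, e: True, l: False}
  {l: True, q: False, e: False}
  {q: True, l: True, e: False}
  {e: True, l: True, q: False}


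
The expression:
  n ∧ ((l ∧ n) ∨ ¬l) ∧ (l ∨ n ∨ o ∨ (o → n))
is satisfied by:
  {n: True}


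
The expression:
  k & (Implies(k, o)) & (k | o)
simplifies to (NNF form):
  k & o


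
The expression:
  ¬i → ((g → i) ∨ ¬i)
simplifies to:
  True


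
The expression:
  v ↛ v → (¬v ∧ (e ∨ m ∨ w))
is always true.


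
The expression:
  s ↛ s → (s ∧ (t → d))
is always true.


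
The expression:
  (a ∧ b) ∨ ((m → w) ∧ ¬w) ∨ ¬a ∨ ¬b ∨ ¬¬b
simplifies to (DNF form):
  True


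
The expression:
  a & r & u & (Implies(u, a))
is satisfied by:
  {r: True, u: True, a: True}


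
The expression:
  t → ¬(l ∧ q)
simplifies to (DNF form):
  ¬l ∨ ¬q ∨ ¬t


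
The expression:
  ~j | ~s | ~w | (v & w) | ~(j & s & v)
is always true.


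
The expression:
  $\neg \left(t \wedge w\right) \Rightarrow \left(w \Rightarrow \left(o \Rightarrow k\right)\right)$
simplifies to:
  $k \vee t \vee \neg o \vee \neg w$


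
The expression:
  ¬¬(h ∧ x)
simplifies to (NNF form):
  h ∧ x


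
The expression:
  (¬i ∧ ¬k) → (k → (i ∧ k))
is always true.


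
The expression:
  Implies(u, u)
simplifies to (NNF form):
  True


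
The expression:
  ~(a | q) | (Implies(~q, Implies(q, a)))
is always true.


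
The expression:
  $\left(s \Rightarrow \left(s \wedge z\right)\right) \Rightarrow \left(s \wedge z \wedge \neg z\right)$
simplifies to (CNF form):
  $s \wedge \neg z$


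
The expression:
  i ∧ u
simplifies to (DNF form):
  i ∧ u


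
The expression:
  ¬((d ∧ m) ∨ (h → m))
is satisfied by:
  {h: True, m: False}


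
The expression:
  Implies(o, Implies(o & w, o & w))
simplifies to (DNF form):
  True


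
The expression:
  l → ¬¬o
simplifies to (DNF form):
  o ∨ ¬l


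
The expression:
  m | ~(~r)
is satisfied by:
  {r: True, m: True}
  {r: True, m: False}
  {m: True, r: False}


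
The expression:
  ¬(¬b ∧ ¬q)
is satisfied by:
  {b: True, q: True}
  {b: True, q: False}
  {q: True, b: False}


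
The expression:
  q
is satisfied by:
  {q: True}


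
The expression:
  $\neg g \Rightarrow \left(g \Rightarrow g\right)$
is always true.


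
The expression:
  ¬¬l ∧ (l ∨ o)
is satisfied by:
  {l: True}


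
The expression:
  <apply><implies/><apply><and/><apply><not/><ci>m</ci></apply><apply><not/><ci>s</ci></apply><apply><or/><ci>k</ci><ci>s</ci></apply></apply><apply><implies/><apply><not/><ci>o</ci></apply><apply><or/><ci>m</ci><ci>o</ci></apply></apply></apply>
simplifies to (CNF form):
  <apply><or/><ci>m</ci><ci>o</ci><ci>s</ci><apply><not/><ci>k</ci></apply></apply>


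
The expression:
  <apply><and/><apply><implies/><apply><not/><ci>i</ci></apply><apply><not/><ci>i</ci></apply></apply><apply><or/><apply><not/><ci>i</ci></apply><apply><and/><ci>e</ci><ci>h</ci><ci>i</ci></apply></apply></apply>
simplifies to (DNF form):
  <apply><or/><apply><not/><ci>i</ci></apply><apply><and/><ci>e</ci><ci>h</ci></apply></apply>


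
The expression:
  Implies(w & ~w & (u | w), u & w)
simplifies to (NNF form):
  True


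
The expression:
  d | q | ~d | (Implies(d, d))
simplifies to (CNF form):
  True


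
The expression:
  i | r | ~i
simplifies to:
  True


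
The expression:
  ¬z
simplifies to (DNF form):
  ¬z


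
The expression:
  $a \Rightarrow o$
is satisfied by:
  {o: True, a: False}
  {a: False, o: False}
  {a: True, o: True}


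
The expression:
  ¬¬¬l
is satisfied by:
  {l: False}


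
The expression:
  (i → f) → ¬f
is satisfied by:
  {f: False}


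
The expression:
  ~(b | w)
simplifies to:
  ~b & ~w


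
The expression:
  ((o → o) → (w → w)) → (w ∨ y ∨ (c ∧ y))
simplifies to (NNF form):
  w ∨ y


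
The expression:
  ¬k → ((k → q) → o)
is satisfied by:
  {k: True, o: True}
  {k: True, o: False}
  {o: True, k: False}


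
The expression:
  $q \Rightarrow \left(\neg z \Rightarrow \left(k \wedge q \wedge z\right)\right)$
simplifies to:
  $z \vee \neg q$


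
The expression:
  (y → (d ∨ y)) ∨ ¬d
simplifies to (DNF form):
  True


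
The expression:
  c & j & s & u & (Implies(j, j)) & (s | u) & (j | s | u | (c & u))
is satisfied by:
  {c: True, j: True, u: True, s: True}


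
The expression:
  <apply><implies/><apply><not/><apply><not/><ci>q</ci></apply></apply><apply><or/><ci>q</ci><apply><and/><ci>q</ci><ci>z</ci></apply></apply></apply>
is always true.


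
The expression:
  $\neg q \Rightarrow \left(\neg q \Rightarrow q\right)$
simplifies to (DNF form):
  $q$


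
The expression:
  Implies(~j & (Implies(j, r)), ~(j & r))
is always true.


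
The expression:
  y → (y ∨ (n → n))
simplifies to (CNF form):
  True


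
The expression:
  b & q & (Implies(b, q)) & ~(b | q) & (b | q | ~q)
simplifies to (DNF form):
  False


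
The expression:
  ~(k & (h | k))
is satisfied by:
  {k: False}


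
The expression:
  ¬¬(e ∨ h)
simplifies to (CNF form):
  e ∨ h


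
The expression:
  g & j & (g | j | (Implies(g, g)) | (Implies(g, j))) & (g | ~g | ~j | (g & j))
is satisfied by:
  {j: True, g: True}


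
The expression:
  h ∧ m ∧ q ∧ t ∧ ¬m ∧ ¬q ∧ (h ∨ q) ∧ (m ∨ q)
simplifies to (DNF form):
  False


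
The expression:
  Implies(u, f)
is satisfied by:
  {f: True, u: False}
  {u: False, f: False}
  {u: True, f: True}


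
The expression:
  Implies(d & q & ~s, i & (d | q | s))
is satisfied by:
  {i: True, s: True, q: False, d: False}
  {i: True, s: False, q: False, d: False}
  {s: True, i: False, q: False, d: False}
  {i: False, s: False, q: False, d: False}
  {i: True, d: True, s: True, q: False}
  {i: True, d: True, s: False, q: False}
  {d: True, s: True, i: False, q: False}
  {d: True, i: False, s: False, q: False}
  {i: True, q: True, s: True, d: False}
  {i: True, q: True, s: False, d: False}
  {q: True, s: True, i: False, d: False}
  {q: True, i: False, s: False, d: False}
  {d: True, q: True, i: True, s: True}
  {d: True, q: True, i: True, s: False}
  {d: True, q: True, s: True, i: False}


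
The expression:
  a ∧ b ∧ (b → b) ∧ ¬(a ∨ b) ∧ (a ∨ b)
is never true.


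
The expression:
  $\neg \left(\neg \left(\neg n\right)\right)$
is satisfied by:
  {n: False}


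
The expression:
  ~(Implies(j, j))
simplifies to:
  False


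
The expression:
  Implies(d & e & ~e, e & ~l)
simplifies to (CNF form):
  True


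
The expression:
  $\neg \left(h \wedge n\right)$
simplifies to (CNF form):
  $\neg h \vee \neg n$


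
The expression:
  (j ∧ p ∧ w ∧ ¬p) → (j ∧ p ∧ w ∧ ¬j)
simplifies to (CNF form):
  True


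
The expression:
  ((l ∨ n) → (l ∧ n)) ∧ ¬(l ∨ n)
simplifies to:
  ¬l ∧ ¬n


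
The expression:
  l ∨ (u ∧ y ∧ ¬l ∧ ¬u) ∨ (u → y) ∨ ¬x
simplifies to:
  l ∨ y ∨ ¬u ∨ ¬x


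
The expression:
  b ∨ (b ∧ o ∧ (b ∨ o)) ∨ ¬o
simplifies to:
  b ∨ ¬o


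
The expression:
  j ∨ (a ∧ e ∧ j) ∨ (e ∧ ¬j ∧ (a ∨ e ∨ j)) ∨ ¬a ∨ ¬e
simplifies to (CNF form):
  True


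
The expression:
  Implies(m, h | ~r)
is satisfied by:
  {h: True, m: False, r: False}
  {m: False, r: False, h: False}
  {h: True, r: True, m: False}
  {r: True, m: False, h: False}
  {h: True, m: True, r: False}
  {m: True, h: False, r: False}
  {h: True, r: True, m: True}


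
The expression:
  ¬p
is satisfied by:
  {p: False}


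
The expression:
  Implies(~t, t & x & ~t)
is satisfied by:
  {t: True}


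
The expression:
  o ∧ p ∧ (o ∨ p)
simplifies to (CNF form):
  o ∧ p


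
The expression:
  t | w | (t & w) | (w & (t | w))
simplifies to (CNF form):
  t | w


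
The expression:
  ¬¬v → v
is always true.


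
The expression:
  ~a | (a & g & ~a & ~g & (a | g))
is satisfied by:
  {a: False}


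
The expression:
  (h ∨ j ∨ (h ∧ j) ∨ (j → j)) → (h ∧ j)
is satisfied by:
  {h: True, j: True}


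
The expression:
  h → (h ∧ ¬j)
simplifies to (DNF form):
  ¬h ∨ ¬j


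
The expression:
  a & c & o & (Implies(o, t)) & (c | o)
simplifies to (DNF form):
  a & c & o & t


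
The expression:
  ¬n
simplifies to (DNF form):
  ¬n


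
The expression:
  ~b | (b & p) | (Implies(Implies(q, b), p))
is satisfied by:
  {p: True, b: False}
  {b: False, p: False}
  {b: True, p: True}


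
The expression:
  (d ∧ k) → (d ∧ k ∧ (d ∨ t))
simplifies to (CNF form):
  True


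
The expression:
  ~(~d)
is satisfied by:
  {d: True}


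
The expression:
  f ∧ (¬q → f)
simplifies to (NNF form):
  f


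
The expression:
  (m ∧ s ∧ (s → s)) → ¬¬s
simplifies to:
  True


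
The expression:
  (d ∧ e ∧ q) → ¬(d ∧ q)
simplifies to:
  ¬d ∨ ¬e ∨ ¬q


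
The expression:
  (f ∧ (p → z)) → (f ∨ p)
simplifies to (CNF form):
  True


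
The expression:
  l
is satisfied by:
  {l: True}


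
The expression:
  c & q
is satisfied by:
  {c: True, q: True}


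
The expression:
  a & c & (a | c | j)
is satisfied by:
  {a: True, c: True}


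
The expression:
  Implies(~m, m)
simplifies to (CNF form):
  m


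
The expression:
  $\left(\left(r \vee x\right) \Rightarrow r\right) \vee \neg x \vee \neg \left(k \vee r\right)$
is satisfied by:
  {r: True, k: False, x: False}
  {k: False, x: False, r: False}
  {r: True, x: True, k: False}
  {x: True, k: False, r: False}
  {r: True, k: True, x: False}
  {k: True, r: False, x: False}
  {r: True, x: True, k: True}


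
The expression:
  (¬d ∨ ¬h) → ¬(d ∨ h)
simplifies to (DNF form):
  (d ∧ h) ∨ (¬d ∧ ¬h)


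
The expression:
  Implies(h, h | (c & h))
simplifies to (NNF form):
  True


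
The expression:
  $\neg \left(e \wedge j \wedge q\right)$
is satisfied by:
  {e: False, q: False, j: False}
  {j: True, e: False, q: False}
  {q: True, e: False, j: False}
  {j: True, q: True, e: False}
  {e: True, j: False, q: False}
  {j: True, e: True, q: False}
  {q: True, e: True, j: False}


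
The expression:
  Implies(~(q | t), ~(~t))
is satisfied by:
  {t: True, q: True}
  {t: True, q: False}
  {q: True, t: False}


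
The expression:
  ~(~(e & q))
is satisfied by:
  {e: True, q: True}


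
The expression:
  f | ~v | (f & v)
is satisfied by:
  {f: True, v: False}
  {v: False, f: False}
  {v: True, f: True}


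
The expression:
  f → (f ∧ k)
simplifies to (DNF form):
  k ∨ ¬f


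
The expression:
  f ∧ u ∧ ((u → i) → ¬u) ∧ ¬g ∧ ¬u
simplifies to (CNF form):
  False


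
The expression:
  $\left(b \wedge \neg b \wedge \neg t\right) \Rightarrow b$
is always true.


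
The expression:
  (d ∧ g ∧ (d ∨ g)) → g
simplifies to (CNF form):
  True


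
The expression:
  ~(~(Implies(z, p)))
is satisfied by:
  {p: True, z: False}
  {z: False, p: False}
  {z: True, p: True}


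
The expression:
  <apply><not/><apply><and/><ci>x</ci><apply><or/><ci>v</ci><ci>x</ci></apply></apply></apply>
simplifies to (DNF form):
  <apply><not/><ci>x</ci></apply>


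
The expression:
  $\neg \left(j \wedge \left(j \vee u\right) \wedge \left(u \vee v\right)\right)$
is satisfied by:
  {u: False, j: False, v: False}
  {v: True, u: False, j: False}
  {u: True, v: False, j: False}
  {v: True, u: True, j: False}
  {j: True, v: False, u: False}


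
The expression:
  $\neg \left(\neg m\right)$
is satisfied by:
  {m: True}


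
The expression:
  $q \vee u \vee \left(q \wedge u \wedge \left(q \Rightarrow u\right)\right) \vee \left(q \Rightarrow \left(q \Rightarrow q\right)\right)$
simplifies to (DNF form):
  $\text{True}$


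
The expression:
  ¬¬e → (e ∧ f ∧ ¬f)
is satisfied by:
  {e: False}


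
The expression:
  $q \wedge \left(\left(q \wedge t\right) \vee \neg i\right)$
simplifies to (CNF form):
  $q \wedge \left(t \vee \neg i\right)$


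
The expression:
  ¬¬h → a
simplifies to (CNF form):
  a ∨ ¬h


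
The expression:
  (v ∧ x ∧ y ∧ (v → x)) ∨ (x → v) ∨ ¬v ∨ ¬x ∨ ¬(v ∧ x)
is always true.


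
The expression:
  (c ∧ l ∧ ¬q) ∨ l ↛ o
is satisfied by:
  {c: True, l: True, q: False, o: False}
  {l: True, c: False, q: False, o: False}
  {c: True, q: True, l: True, o: False}
  {q: True, l: True, c: False, o: False}
  {o: True, c: True, l: True, q: False}


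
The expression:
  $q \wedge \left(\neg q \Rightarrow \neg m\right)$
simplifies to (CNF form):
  $q$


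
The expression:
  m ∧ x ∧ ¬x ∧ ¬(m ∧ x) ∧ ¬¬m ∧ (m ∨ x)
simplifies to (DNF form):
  False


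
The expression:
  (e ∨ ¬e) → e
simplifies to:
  e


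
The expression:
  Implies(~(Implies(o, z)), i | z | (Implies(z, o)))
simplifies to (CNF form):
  True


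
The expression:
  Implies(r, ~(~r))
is always true.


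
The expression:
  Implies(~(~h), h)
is always true.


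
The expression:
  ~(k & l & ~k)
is always true.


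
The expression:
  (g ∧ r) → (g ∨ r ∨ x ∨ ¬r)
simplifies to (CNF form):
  True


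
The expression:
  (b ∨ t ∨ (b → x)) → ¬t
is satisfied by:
  {t: False}


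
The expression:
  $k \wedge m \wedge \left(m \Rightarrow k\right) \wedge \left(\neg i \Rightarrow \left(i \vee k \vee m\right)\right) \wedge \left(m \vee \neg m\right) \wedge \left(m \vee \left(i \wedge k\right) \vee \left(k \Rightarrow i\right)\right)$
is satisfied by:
  {m: True, k: True}


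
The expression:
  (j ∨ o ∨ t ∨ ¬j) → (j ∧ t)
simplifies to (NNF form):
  j ∧ t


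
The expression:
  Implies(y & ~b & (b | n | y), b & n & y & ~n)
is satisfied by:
  {b: True, y: False}
  {y: False, b: False}
  {y: True, b: True}


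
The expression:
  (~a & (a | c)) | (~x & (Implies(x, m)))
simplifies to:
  ~x | (c & ~a)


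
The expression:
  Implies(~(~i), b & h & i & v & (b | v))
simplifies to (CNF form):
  (b | ~i) & (h | ~i) & (v | ~i)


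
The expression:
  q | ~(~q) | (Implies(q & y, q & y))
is always true.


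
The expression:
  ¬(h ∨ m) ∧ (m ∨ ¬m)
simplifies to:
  ¬h ∧ ¬m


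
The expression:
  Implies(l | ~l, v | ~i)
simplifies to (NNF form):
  v | ~i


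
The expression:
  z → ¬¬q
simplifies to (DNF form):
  q ∨ ¬z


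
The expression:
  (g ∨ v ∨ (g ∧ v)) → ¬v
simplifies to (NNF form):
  ¬v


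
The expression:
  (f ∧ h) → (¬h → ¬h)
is always true.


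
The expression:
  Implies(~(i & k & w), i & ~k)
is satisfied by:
  {w: True, i: True, k: False}
  {i: True, k: False, w: False}
  {w: True, k: True, i: True}


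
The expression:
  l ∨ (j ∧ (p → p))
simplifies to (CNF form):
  j ∨ l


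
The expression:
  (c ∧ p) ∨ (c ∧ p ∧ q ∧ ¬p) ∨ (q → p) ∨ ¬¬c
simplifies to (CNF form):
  c ∨ p ∨ ¬q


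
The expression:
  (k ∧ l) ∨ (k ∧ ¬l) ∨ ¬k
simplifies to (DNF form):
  True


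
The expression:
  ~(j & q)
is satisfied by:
  {q: False, j: False}
  {j: True, q: False}
  {q: True, j: False}


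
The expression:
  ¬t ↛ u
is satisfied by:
  {u: True, t: False}
  {t: False, u: False}
  {t: True, u: True}


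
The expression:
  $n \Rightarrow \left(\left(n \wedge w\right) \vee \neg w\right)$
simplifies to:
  $\text{True}$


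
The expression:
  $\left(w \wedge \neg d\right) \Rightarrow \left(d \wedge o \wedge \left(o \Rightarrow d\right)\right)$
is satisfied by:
  {d: True, w: False}
  {w: False, d: False}
  {w: True, d: True}


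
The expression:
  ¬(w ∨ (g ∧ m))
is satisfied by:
  {g: False, w: False, m: False}
  {m: True, g: False, w: False}
  {g: True, m: False, w: False}


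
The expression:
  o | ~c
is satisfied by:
  {o: True, c: False}
  {c: False, o: False}
  {c: True, o: True}


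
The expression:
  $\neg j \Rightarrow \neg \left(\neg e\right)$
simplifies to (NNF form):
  $e \vee j$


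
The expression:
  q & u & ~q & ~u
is never true.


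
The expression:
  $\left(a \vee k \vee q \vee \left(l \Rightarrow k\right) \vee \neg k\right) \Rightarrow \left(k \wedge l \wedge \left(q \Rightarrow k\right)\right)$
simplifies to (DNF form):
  $k \wedge l$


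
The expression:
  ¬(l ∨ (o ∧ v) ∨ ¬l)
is never true.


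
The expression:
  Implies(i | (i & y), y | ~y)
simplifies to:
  True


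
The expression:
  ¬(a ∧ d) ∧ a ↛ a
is never true.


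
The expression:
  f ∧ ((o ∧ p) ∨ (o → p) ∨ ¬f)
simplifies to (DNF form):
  (f ∧ p) ∨ (f ∧ ¬o)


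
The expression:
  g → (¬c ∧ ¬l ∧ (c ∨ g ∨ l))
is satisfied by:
  {c: False, g: False, l: False}
  {l: True, c: False, g: False}
  {c: True, l: False, g: False}
  {l: True, c: True, g: False}
  {g: True, l: False, c: False}


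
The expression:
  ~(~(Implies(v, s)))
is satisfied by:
  {s: True, v: False}
  {v: False, s: False}
  {v: True, s: True}


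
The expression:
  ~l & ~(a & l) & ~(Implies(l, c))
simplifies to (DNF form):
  False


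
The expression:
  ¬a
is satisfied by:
  {a: False}


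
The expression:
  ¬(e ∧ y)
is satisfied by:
  {e: False, y: False}
  {y: True, e: False}
  {e: True, y: False}


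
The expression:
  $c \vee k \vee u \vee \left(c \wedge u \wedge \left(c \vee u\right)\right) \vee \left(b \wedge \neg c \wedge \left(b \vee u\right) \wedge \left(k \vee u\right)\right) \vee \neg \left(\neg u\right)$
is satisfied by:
  {k: True, c: True, u: True}
  {k: True, c: True, u: False}
  {k: True, u: True, c: False}
  {k: True, u: False, c: False}
  {c: True, u: True, k: False}
  {c: True, u: False, k: False}
  {u: True, c: False, k: False}


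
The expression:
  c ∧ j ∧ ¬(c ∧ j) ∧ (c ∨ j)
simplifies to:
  False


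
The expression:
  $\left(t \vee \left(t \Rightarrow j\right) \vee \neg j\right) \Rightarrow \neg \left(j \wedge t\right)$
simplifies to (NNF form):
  $\neg j \vee \neg t$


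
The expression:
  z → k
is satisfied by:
  {k: True, z: False}
  {z: False, k: False}
  {z: True, k: True}


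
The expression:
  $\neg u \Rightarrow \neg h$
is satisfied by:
  {u: True, h: False}
  {h: False, u: False}
  {h: True, u: True}


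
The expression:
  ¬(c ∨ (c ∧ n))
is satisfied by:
  {c: False}


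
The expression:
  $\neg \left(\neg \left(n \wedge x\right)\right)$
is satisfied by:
  {x: True, n: True}


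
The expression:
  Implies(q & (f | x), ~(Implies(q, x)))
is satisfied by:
  {q: False, x: False}
  {x: True, q: False}
  {q: True, x: False}


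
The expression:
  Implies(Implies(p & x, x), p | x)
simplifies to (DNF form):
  p | x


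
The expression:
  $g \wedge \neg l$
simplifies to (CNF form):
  $g \wedge \neg l$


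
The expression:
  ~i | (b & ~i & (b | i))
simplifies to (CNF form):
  ~i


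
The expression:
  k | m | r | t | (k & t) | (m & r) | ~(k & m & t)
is always true.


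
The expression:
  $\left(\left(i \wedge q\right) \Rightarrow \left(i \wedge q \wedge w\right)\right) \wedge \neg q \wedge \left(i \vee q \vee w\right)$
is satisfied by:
  {i: True, w: True, q: False}
  {i: True, q: False, w: False}
  {w: True, q: False, i: False}
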